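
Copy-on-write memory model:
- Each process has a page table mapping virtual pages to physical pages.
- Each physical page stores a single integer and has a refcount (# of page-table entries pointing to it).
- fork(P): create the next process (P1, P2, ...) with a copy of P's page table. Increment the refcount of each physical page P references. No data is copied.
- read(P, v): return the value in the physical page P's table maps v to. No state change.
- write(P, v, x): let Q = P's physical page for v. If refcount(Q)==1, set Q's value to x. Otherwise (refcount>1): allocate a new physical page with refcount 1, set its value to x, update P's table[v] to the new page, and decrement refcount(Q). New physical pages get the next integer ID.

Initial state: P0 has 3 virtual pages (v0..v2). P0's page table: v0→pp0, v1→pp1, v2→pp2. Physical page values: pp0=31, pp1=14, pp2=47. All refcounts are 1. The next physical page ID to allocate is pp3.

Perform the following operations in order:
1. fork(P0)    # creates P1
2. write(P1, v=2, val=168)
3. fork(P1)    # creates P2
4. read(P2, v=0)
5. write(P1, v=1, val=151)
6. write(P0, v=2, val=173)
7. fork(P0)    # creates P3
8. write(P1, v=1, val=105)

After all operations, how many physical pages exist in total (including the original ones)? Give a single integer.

Answer: 5

Derivation:
Op 1: fork(P0) -> P1. 3 ppages; refcounts: pp0:2 pp1:2 pp2:2
Op 2: write(P1, v2, 168). refcount(pp2)=2>1 -> COPY to pp3. 4 ppages; refcounts: pp0:2 pp1:2 pp2:1 pp3:1
Op 3: fork(P1) -> P2. 4 ppages; refcounts: pp0:3 pp1:3 pp2:1 pp3:2
Op 4: read(P2, v0) -> 31. No state change.
Op 5: write(P1, v1, 151). refcount(pp1)=3>1 -> COPY to pp4. 5 ppages; refcounts: pp0:3 pp1:2 pp2:1 pp3:2 pp4:1
Op 6: write(P0, v2, 173). refcount(pp2)=1 -> write in place. 5 ppages; refcounts: pp0:3 pp1:2 pp2:1 pp3:2 pp4:1
Op 7: fork(P0) -> P3. 5 ppages; refcounts: pp0:4 pp1:3 pp2:2 pp3:2 pp4:1
Op 8: write(P1, v1, 105). refcount(pp4)=1 -> write in place. 5 ppages; refcounts: pp0:4 pp1:3 pp2:2 pp3:2 pp4:1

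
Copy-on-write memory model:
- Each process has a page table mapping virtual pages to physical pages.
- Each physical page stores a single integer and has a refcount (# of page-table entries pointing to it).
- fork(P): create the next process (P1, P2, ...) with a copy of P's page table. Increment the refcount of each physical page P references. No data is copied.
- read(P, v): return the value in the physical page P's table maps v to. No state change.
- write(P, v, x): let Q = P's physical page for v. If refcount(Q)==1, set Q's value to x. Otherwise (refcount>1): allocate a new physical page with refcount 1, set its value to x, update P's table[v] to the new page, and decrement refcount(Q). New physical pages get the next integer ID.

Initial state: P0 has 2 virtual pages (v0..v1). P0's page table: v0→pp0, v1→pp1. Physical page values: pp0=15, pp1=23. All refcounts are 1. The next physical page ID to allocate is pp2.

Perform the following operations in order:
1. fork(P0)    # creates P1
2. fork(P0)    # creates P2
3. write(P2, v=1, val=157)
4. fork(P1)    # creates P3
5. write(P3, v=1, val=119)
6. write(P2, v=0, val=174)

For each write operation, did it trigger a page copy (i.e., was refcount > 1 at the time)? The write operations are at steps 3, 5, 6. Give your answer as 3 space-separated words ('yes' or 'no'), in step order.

Op 1: fork(P0) -> P1. 2 ppages; refcounts: pp0:2 pp1:2
Op 2: fork(P0) -> P2. 2 ppages; refcounts: pp0:3 pp1:3
Op 3: write(P2, v1, 157). refcount(pp1)=3>1 -> COPY to pp2. 3 ppages; refcounts: pp0:3 pp1:2 pp2:1
Op 4: fork(P1) -> P3. 3 ppages; refcounts: pp0:4 pp1:3 pp2:1
Op 5: write(P3, v1, 119). refcount(pp1)=3>1 -> COPY to pp3. 4 ppages; refcounts: pp0:4 pp1:2 pp2:1 pp3:1
Op 6: write(P2, v0, 174). refcount(pp0)=4>1 -> COPY to pp4. 5 ppages; refcounts: pp0:3 pp1:2 pp2:1 pp3:1 pp4:1

yes yes yes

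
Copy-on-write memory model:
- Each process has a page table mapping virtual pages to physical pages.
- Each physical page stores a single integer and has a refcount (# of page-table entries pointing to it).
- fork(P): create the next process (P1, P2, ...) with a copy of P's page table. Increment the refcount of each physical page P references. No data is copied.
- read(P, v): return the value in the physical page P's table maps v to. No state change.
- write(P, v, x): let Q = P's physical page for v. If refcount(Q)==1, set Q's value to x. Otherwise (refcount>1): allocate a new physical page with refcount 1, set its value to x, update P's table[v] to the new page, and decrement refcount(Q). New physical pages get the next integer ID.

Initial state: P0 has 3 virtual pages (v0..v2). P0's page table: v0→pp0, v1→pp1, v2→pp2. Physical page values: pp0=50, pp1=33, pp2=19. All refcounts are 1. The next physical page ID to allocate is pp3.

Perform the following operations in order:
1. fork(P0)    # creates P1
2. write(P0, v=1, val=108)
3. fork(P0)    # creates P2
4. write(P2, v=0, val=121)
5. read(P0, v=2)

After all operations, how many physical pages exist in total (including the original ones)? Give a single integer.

Op 1: fork(P0) -> P1. 3 ppages; refcounts: pp0:2 pp1:2 pp2:2
Op 2: write(P0, v1, 108). refcount(pp1)=2>1 -> COPY to pp3. 4 ppages; refcounts: pp0:2 pp1:1 pp2:2 pp3:1
Op 3: fork(P0) -> P2. 4 ppages; refcounts: pp0:3 pp1:1 pp2:3 pp3:2
Op 4: write(P2, v0, 121). refcount(pp0)=3>1 -> COPY to pp4. 5 ppages; refcounts: pp0:2 pp1:1 pp2:3 pp3:2 pp4:1
Op 5: read(P0, v2) -> 19. No state change.

Answer: 5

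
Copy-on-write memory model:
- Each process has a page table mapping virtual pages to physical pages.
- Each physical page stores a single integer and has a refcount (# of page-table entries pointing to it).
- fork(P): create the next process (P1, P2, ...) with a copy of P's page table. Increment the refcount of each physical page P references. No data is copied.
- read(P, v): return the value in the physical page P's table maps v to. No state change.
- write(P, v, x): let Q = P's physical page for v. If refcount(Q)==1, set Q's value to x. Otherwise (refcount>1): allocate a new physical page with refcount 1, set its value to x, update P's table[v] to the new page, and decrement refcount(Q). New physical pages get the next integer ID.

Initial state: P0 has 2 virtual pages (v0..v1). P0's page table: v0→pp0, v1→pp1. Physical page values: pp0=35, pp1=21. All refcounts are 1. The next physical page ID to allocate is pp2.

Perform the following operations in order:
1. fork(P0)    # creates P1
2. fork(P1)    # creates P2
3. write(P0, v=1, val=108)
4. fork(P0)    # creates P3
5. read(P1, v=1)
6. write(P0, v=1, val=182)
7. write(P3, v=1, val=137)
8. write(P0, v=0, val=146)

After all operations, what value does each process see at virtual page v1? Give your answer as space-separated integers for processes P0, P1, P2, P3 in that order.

Op 1: fork(P0) -> P1. 2 ppages; refcounts: pp0:2 pp1:2
Op 2: fork(P1) -> P2. 2 ppages; refcounts: pp0:3 pp1:3
Op 3: write(P0, v1, 108). refcount(pp1)=3>1 -> COPY to pp2. 3 ppages; refcounts: pp0:3 pp1:2 pp2:1
Op 4: fork(P0) -> P3. 3 ppages; refcounts: pp0:4 pp1:2 pp2:2
Op 5: read(P1, v1) -> 21. No state change.
Op 6: write(P0, v1, 182). refcount(pp2)=2>1 -> COPY to pp3. 4 ppages; refcounts: pp0:4 pp1:2 pp2:1 pp3:1
Op 7: write(P3, v1, 137). refcount(pp2)=1 -> write in place. 4 ppages; refcounts: pp0:4 pp1:2 pp2:1 pp3:1
Op 8: write(P0, v0, 146). refcount(pp0)=4>1 -> COPY to pp4. 5 ppages; refcounts: pp0:3 pp1:2 pp2:1 pp3:1 pp4:1
P0: v1 -> pp3 = 182
P1: v1 -> pp1 = 21
P2: v1 -> pp1 = 21
P3: v1 -> pp2 = 137

Answer: 182 21 21 137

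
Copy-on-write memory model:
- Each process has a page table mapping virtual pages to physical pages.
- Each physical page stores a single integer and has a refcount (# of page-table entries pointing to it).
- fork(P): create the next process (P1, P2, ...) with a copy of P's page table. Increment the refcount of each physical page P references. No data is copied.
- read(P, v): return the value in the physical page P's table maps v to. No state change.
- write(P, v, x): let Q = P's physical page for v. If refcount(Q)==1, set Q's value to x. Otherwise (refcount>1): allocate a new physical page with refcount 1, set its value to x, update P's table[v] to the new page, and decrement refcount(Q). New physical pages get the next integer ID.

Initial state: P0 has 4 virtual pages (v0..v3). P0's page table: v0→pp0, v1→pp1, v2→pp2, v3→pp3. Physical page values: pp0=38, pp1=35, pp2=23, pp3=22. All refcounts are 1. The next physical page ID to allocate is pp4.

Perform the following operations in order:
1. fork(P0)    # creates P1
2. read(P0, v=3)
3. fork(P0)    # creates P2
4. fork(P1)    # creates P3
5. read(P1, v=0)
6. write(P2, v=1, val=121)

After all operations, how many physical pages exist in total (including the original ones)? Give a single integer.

Op 1: fork(P0) -> P1. 4 ppages; refcounts: pp0:2 pp1:2 pp2:2 pp3:2
Op 2: read(P0, v3) -> 22. No state change.
Op 3: fork(P0) -> P2. 4 ppages; refcounts: pp0:3 pp1:3 pp2:3 pp3:3
Op 4: fork(P1) -> P3. 4 ppages; refcounts: pp0:4 pp1:4 pp2:4 pp3:4
Op 5: read(P1, v0) -> 38. No state change.
Op 6: write(P2, v1, 121). refcount(pp1)=4>1 -> COPY to pp4. 5 ppages; refcounts: pp0:4 pp1:3 pp2:4 pp3:4 pp4:1

Answer: 5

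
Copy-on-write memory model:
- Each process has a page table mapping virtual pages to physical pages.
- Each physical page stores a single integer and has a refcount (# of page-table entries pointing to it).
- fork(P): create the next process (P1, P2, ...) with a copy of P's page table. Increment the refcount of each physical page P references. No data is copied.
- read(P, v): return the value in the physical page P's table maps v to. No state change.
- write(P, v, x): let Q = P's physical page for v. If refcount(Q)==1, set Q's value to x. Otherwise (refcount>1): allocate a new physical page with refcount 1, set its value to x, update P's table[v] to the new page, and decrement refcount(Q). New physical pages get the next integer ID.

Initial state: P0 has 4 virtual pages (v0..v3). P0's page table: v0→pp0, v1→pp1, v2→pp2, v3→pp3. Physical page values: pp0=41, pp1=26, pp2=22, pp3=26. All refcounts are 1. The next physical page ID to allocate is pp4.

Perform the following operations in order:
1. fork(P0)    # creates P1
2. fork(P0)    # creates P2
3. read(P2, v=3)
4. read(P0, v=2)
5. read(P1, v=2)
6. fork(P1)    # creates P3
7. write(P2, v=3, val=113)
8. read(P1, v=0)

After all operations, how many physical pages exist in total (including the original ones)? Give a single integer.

Answer: 5

Derivation:
Op 1: fork(P0) -> P1. 4 ppages; refcounts: pp0:2 pp1:2 pp2:2 pp3:2
Op 2: fork(P0) -> P2. 4 ppages; refcounts: pp0:3 pp1:3 pp2:3 pp3:3
Op 3: read(P2, v3) -> 26. No state change.
Op 4: read(P0, v2) -> 22. No state change.
Op 5: read(P1, v2) -> 22. No state change.
Op 6: fork(P1) -> P3. 4 ppages; refcounts: pp0:4 pp1:4 pp2:4 pp3:4
Op 7: write(P2, v3, 113). refcount(pp3)=4>1 -> COPY to pp4. 5 ppages; refcounts: pp0:4 pp1:4 pp2:4 pp3:3 pp4:1
Op 8: read(P1, v0) -> 41. No state change.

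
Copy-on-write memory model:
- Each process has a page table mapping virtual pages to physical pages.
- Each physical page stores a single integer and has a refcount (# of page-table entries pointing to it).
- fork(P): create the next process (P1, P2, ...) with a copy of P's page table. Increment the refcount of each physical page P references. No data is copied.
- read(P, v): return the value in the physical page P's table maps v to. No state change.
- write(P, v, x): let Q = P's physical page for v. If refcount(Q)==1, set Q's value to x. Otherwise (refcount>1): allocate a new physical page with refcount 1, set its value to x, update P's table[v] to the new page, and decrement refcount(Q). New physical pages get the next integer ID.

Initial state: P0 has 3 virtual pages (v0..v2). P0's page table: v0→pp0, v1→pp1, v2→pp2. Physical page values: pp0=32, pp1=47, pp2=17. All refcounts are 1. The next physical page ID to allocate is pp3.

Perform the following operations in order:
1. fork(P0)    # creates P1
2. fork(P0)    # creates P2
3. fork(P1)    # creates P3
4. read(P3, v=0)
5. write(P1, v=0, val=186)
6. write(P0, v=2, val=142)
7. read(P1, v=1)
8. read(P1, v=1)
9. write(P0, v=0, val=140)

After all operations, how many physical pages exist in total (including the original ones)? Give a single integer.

Op 1: fork(P0) -> P1. 3 ppages; refcounts: pp0:2 pp1:2 pp2:2
Op 2: fork(P0) -> P2. 3 ppages; refcounts: pp0:3 pp1:3 pp2:3
Op 3: fork(P1) -> P3. 3 ppages; refcounts: pp0:4 pp1:4 pp2:4
Op 4: read(P3, v0) -> 32. No state change.
Op 5: write(P1, v0, 186). refcount(pp0)=4>1 -> COPY to pp3. 4 ppages; refcounts: pp0:3 pp1:4 pp2:4 pp3:1
Op 6: write(P0, v2, 142). refcount(pp2)=4>1 -> COPY to pp4. 5 ppages; refcounts: pp0:3 pp1:4 pp2:3 pp3:1 pp4:1
Op 7: read(P1, v1) -> 47. No state change.
Op 8: read(P1, v1) -> 47. No state change.
Op 9: write(P0, v0, 140). refcount(pp0)=3>1 -> COPY to pp5. 6 ppages; refcounts: pp0:2 pp1:4 pp2:3 pp3:1 pp4:1 pp5:1

Answer: 6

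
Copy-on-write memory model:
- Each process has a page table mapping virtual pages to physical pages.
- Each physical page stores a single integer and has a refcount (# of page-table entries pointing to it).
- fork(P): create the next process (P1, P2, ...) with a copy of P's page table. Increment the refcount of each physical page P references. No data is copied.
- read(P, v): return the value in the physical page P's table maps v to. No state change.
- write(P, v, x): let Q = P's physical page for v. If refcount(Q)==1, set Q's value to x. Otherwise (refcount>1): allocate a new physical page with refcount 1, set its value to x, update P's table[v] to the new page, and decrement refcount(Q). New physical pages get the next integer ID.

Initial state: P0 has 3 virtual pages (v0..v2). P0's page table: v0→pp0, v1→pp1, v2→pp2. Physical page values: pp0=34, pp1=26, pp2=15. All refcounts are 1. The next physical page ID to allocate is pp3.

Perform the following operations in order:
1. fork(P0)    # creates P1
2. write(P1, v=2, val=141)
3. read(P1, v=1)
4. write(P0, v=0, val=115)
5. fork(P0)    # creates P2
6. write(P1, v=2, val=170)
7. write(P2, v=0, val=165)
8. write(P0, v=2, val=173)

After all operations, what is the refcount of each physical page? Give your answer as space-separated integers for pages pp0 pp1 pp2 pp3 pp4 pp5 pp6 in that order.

Op 1: fork(P0) -> P1. 3 ppages; refcounts: pp0:2 pp1:2 pp2:2
Op 2: write(P1, v2, 141). refcount(pp2)=2>1 -> COPY to pp3. 4 ppages; refcounts: pp0:2 pp1:2 pp2:1 pp3:1
Op 3: read(P1, v1) -> 26. No state change.
Op 4: write(P0, v0, 115). refcount(pp0)=2>1 -> COPY to pp4. 5 ppages; refcounts: pp0:1 pp1:2 pp2:1 pp3:1 pp4:1
Op 5: fork(P0) -> P2. 5 ppages; refcounts: pp0:1 pp1:3 pp2:2 pp3:1 pp4:2
Op 6: write(P1, v2, 170). refcount(pp3)=1 -> write in place. 5 ppages; refcounts: pp0:1 pp1:3 pp2:2 pp3:1 pp4:2
Op 7: write(P2, v0, 165). refcount(pp4)=2>1 -> COPY to pp5. 6 ppages; refcounts: pp0:1 pp1:3 pp2:2 pp3:1 pp4:1 pp5:1
Op 8: write(P0, v2, 173). refcount(pp2)=2>1 -> COPY to pp6. 7 ppages; refcounts: pp0:1 pp1:3 pp2:1 pp3:1 pp4:1 pp5:1 pp6:1

Answer: 1 3 1 1 1 1 1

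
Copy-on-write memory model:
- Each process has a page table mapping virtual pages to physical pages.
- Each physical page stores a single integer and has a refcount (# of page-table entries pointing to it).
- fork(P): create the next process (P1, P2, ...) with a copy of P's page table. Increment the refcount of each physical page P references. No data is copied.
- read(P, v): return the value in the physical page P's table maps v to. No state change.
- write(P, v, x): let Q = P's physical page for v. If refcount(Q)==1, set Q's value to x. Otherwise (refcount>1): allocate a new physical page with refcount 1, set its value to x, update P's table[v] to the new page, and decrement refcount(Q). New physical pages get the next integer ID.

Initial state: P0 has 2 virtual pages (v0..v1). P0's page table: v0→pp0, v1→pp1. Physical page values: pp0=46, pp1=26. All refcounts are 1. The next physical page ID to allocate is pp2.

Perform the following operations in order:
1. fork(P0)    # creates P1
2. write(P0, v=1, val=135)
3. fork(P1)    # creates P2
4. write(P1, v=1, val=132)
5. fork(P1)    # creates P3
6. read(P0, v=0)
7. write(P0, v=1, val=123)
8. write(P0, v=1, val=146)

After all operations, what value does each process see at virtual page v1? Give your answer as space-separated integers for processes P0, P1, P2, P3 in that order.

Op 1: fork(P0) -> P1. 2 ppages; refcounts: pp0:2 pp1:2
Op 2: write(P0, v1, 135). refcount(pp1)=2>1 -> COPY to pp2. 3 ppages; refcounts: pp0:2 pp1:1 pp2:1
Op 3: fork(P1) -> P2. 3 ppages; refcounts: pp0:3 pp1:2 pp2:1
Op 4: write(P1, v1, 132). refcount(pp1)=2>1 -> COPY to pp3. 4 ppages; refcounts: pp0:3 pp1:1 pp2:1 pp3:1
Op 5: fork(P1) -> P3. 4 ppages; refcounts: pp0:4 pp1:1 pp2:1 pp3:2
Op 6: read(P0, v0) -> 46. No state change.
Op 7: write(P0, v1, 123). refcount(pp2)=1 -> write in place. 4 ppages; refcounts: pp0:4 pp1:1 pp2:1 pp3:2
Op 8: write(P0, v1, 146). refcount(pp2)=1 -> write in place. 4 ppages; refcounts: pp0:4 pp1:1 pp2:1 pp3:2
P0: v1 -> pp2 = 146
P1: v1 -> pp3 = 132
P2: v1 -> pp1 = 26
P3: v1 -> pp3 = 132

Answer: 146 132 26 132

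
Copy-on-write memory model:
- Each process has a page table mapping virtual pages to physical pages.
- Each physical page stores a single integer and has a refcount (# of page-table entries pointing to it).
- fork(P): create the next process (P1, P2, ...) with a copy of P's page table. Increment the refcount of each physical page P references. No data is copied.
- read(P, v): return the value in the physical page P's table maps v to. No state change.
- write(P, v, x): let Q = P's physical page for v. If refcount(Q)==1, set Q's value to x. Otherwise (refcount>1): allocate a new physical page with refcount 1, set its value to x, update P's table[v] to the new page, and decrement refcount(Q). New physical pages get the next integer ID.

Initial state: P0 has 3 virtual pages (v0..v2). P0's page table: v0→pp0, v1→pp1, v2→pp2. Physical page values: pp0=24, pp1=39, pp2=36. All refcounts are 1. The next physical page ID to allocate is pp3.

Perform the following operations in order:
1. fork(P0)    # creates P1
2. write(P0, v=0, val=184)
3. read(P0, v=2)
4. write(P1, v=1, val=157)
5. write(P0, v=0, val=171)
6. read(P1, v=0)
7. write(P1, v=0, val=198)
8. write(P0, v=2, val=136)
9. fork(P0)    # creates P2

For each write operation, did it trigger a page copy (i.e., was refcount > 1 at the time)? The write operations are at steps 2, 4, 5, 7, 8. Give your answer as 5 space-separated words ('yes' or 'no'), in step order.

Op 1: fork(P0) -> P1. 3 ppages; refcounts: pp0:2 pp1:2 pp2:2
Op 2: write(P0, v0, 184). refcount(pp0)=2>1 -> COPY to pp3. 4 ppages; refcounts: pp0:1 pp1:2 pp2:2 pp3:1
Op 3: read(P0, v2) -> 36. No state change.
Op 4: write(P1, v1, 157). refcount(pp1)=2>1 -> COPY to pp4. 5 ppages; refcounts: pp0:1 pp1:1 pp2:2 pp3:1 pp4:1
Op 5: write(P0, v0, 171). refcount(pp3)=1 -> write in place. 5 ppages; refcounts: pp0:1 pp1:1 pp2:2 pp3:1 pp4:1
Op 6: read(P1, v0) -> 24. No state change.
Op 7: write(P1, v0, 198). refcount(pp0)=1 -> write in place. 5 ppages; refcounts: pp0:1 pp1:1 pp2:2 pp3:1 pp4:1
Op 8: write(P0, v2, 136). refcount(pp2)=2>1 -> COPY to pp5. 6 ppages; refcounts: pp0:1 pp1:1 pp2:1 pp3:1 pp4:1 pp5:1
Op 9: fork(P0) -> P2. 6 ppages; refcounts: pp0:1 pp1:2 pp2:1 pp3:2 pp4:1 pp5:2

yes yes no no yes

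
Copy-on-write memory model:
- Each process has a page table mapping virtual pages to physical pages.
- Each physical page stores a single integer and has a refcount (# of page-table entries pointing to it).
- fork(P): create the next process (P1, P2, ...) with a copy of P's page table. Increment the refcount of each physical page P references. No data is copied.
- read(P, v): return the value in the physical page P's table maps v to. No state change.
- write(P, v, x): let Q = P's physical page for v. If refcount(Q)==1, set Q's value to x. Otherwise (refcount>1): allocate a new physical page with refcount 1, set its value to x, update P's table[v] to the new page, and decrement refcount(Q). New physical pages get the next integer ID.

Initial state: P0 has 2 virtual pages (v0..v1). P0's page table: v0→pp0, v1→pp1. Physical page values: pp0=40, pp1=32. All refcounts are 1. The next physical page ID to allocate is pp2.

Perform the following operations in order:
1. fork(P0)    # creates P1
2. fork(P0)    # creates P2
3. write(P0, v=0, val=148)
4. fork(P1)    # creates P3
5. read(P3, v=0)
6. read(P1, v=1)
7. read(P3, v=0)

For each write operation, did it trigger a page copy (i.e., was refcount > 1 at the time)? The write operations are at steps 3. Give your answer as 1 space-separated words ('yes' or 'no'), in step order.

Op 1: fork(P0) -> P1. 2 ppages; refcounts: pp0:2 pp1:2
Op 2: fork(P0) -> P2. 2 ppages; refcounts: pp0:3 pp1:3
Op 3: write(P0, v0, 148). refcount(pp0)=3>1 -> COPY to pp2. 3 ppages; refcounts: pp0:2 pp1:3 pp2:1
Op 4: fork(P1) -> P3. 3 ppages; refcounts: pp0:3 pp1:4 pp2:1
Op 5: read(P3, v0) -> 40. No state change.
Op 6: read(P1, v1) -> 32. No state change.
Op 7: read(P3, v0) -> 40. No state change.

yes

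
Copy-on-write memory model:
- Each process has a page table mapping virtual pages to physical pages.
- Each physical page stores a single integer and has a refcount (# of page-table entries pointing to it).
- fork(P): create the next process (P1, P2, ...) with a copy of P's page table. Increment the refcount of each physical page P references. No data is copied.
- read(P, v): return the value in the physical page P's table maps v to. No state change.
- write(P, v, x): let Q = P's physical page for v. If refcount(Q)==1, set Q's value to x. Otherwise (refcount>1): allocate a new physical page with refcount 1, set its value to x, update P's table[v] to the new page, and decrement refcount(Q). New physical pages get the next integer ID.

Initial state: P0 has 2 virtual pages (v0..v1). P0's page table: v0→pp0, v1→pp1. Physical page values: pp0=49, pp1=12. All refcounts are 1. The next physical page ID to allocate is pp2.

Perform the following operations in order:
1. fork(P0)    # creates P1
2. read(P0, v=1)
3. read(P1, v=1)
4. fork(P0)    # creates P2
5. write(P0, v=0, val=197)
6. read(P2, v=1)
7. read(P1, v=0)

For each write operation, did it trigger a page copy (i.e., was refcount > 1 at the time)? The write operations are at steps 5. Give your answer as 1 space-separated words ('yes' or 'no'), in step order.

Op 1: fork(P0) -> P1. 2 ppages; refcounts: pp0:2 pp1:2
Op 2: read(P0, v1) -> 12. No state change.
Op 3: read(P1, v1) -> 12. No state change.
Op 4: fork(P0) -> P2. 2 ppages; refcounts: pp0:3 pp1:3
Op 5: write(P0, v0, 197). refcount(pp0)=3>1 -> COPY to pp2. 3 ppages; refcounts: pp0:2 pp1:3 pp2:1
Op 6: read(P2, v1) -> 12. No state change.
Op 7: read(P1, v0) -> 49. No state change.

yes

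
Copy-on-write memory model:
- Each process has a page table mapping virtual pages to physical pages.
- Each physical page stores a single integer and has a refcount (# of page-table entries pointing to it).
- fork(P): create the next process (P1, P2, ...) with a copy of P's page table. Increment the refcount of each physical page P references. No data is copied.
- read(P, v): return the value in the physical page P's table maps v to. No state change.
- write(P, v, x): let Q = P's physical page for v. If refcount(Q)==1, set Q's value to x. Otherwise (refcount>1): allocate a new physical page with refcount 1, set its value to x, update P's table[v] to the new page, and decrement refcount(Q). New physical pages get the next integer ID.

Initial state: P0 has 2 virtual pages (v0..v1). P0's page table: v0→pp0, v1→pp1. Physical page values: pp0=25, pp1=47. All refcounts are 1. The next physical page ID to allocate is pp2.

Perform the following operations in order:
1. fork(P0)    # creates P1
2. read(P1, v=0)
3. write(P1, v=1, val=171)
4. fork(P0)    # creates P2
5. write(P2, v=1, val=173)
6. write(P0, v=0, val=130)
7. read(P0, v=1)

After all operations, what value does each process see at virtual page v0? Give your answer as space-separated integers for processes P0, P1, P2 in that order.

Answer: 130 25 25

Derivation:
Op 1: fork(P0) -> P1. 2 ppages; refcounts: pp0:2 pp1:2
Op 2: read(P1, v0) -> 25. No state change.
Op 3: write(P1, v1, 171). refcount(pp1)=2>1 -> COPY to pp2. 3 ppages; refcounts: pp0:2 pp1:1 pp2:1
Op 4: fork(P0) -> P2. 3 ppages; refcounts: pp0:3 pp1:2 pp2:1
Op 5: write(P2, v1, 173). refcount(pp1)=2>1 -> COPY to pp3. 4 ppages; refcounts: pp0:3 pp1:1 pp2:1 pp3:1
Op 6: write(P0, v0, 130). refcount(pp0)=3>1 -> COPY to pp4. 5 ppages; refcounts: pp0:2 pp1:1 pp2:1 pp3:1 pp4:1
Op 7: read(P0, v1) -> 47. No state change.
P0: v0 -> pp4 = 130
P1: v0 -> pp0 = 25
P2: v0 -> pp0 = 25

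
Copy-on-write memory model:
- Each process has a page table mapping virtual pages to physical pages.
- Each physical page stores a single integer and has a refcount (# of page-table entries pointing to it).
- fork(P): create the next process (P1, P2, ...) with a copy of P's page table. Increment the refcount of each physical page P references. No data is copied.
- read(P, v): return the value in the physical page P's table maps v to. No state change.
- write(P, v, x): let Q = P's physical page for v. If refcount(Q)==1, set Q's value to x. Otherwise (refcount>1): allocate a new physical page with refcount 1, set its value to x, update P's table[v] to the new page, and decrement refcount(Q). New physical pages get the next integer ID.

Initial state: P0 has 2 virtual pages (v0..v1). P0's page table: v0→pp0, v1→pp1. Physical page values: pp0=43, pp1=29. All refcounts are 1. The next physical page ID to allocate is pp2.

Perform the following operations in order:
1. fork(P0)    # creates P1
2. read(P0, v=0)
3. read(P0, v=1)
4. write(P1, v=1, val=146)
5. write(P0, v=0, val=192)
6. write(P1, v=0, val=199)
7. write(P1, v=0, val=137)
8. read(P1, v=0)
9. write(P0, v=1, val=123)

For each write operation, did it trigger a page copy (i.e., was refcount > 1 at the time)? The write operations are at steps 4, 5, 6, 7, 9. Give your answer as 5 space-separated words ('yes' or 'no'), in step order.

Op 1: fork(P0) -> P1. 2 ppages; refcounts: pp0:2 pp1:2
Op 2: read(P0, v0) -> 43. No state change.
Op 3: read(P0, v1) -> 29. No state change.
Op 4: write(P1, v1, 146). refcount(pp1)=2>1 -> COPY to pp2. 3 ppages; refcounts: pp0:2 pp1:1 pp2:1
Op 5: write(P0, v0, 192). refcount(pp0)=2>1 -> COPY to pp3. 4 ppages; refcounts: pp0:1 pp1:1 pp2:1 pp3:1
Op 6: write(P1, v0, 199). refcount(pp0)=1 -> write in place. 4 ppages; refcounts: pp0:1 pp1:1 pp2:1 pp3:1
Op 7: write(P1, v0, 137). refcount(pp0)=1 -> write in place. 4 ppages; refcounts: pp0:1 pp1:1 pp2:1 pp3:1
Op 8: read(P1, v0) -> 137. No state change.
Op 9: write(P0, v1, 123). refcount(pp1)=1 -> write in place. 4 ppages; refcounts: pp0:1 pp1:1 pp2:1 pp3:1

yes yes no no no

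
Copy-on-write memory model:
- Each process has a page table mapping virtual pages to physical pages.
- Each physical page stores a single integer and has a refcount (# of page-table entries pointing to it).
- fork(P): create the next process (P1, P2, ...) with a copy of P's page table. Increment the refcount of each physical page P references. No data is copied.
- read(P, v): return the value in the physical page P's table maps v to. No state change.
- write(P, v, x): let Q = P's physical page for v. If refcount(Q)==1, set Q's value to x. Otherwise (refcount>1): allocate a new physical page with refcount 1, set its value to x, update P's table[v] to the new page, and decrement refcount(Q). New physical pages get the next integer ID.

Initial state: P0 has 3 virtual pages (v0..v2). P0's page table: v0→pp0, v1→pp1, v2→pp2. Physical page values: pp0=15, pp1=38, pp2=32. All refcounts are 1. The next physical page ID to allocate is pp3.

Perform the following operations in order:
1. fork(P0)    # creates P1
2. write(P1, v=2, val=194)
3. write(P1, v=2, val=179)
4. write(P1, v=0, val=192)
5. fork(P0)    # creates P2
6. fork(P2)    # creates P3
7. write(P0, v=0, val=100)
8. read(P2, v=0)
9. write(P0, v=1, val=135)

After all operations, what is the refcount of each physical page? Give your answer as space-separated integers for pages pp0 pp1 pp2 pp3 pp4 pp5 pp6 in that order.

Op 1: fork(P0) -> P1. 3 ppages; refcounts: pp0:2 pp1:2 pp2:2
Op 2: write(P1, v2, 194). refcount(pp2)=2>1 -> COPY to pp3. 4 ppages; refcounts: pp0:2 pp1:2 pp2:1 pp3:1
Op 3: write(P1, v2, 179). refcount(pp3)=1 -> write in place. 4 ppages; refcounts: pp0:2 pp1:2 pp2:1 pp3:1
Op 4: write(P1, v0, 192). refcount(pp0)=2>1 -> COPY to pp4. 5 ppages; refcounts: pp0:1 pp1:2 pp2:1 pp3:1 pp4:1
Op 5: fork(P0) -> P2. 5 ppages; refcounts: pp0:2 pp1:3 pp2:2 pp3:1 pp4:1
Op 6: fork(P2) -> P3. 5 ppages; refcounts: pp0:3 pp1:4 pp2:3 pp3:1 pp4:1
Op 7: write(P0, v0, 100). refcount(pp0)=3>1 -> COPY to pp5. 6 ppages; refcounts: pp0:2 pp1:4 pp2:3 pp3:1 pp4:1 pp5:1
Op 8: read(P2, v0) -> 15. No state change.
Op 9: write(P0, v1, 135). refcount(pp1)=4>1 -> COPY to pp6. 7 ppages; refcounts: pp0:2 pp1:3 pp2:3 pp3:1 pp4:1 pp5:1 pp6:1

Answer: 2 3 3 1 1 1 1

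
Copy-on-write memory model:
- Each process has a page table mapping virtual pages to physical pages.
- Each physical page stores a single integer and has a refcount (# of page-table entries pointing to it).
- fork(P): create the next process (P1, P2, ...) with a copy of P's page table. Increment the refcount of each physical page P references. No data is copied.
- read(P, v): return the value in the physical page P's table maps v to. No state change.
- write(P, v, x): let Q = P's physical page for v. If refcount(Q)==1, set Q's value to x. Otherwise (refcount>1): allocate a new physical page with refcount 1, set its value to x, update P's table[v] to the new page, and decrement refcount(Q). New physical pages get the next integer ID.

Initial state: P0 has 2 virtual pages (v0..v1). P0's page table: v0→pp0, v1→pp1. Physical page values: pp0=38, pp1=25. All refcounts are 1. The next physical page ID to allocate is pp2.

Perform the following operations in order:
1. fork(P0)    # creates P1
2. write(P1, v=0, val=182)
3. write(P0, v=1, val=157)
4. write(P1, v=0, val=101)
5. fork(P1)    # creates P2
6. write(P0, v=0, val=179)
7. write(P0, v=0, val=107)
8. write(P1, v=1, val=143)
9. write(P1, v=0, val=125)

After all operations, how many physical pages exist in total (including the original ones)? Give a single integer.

Answer: 6

Derivation:
Op 1: fork(P0) -> P1. 2 ppages; refcounts: pp0:2 pp1:2
Op 2: write(P1, v0, 182). refcount(pp0)=2>1 -> COPY to pp2. 3 ppages; refcounts: pp0:1 pp1:2 pp2:1
Op 3: write(P0, v1, 157). refcount(pp1)=2>1 -> COPY to pp3. 4 ppages; refcounts: pp0:1 pp1:1 pp2:1 pp3:1
Op 4: write(P1, v0, 101). refcount(pp2)=1 -> write in place. 4 ppages; refcounts: pp0:1 pp1:1 pp2:1 pp3:1
Op 5: fork(P1) -> P2. 4 ppages; refcounts: pp0:1 pp1:2 pp2:2 pp3:1
Op 6: write(P0, v0, 179). refcount(pp0)=1 -> write in place. 4 ppages; refcounts: pp0:1 pp1:2 pp2:2 pp3:1
Op 7: write(P0, v0, 107). refcount(pp0)=1 -> write in place. 4 ppages; refcounts: pp0:1 pp1:2 pp2:2 pp3:1
Op 8: write(P1, v1, 143). refcount(pp1)=2>1 -> COPY to pp4. 5 ppages; refcounts: pp0:1 pp1:1 pp2:2 pp3:1 pp4:1
Op 9: write(P1, v0, 125). refcount(pp2)=2>1 -> COPY to pp5. 6 ppages; refcounts: pp0:1 pp1:1 pp2:1 pp3:1 pp4:1 pp5:1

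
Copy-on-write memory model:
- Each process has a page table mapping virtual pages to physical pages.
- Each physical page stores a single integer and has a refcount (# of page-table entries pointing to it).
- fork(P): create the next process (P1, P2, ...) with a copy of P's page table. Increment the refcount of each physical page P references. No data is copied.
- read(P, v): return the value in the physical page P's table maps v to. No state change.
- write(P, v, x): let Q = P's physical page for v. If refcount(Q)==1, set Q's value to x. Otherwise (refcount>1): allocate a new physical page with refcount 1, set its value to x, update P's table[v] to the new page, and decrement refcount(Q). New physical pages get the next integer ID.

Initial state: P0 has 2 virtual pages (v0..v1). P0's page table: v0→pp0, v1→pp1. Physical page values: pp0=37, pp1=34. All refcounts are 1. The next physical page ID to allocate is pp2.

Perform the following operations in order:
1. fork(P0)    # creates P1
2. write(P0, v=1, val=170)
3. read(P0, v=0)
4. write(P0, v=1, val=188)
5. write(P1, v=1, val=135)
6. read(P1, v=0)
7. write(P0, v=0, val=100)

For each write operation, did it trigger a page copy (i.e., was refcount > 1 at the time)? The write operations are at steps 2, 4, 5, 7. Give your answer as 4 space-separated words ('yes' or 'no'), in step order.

Op 1: fork(P0) -> P1. 2 ppages; refcounts: pp0:2 pp1:2
Op 2: write(P0, v1, 170). refcount(pp1)=2>1 -> COPY to pp2. 3 ppages; refcounts: pp0:2 pp1:1 pp2:1
Op 3: read(P0, v0) -> 37. No state change.
Op 4: write(P0, v1, 188). refcount(pp2)=1 -> write in place. 3 ppages; refcounts: pp0:2 pp1:1 pp2:1
Op 5: write(P1, v1, 135). refcount(pp1)=1 -> write in place. 3 ppages; refcounts: pp0:2 pp1:1 pp2:1
Op 6: read(P1, v0) -> 37. No state change.
Op 7: write(P0, v0, 100). refcount(pp0)=2>1 -> COPY to pp3. 4 ppages; refcounts: pp0:1 pp1:1 pp2:1 pp3:1

yes no no yes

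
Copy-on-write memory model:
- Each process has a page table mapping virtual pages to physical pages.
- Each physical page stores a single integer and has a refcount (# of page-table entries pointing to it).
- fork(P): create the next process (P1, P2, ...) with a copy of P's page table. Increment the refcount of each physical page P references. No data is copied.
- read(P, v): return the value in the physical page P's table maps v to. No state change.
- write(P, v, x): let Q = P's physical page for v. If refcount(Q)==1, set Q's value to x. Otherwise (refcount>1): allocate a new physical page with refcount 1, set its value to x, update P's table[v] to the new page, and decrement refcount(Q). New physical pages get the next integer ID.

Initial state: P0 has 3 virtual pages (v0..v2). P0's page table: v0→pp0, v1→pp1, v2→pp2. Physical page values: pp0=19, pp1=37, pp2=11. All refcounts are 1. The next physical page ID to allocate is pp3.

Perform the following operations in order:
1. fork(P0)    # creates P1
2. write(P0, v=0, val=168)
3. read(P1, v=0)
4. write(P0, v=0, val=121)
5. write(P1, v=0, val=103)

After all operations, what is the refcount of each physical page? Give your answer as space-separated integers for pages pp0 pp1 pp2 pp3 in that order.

Op 1: fork(P0) -> P1. 3 ppages; refcounts: pp0:2 pp1:2 pp2:2
Op 2: write(P0, v0, 168). refcount(pp0)=2>1 -> COPY to pp3. 4 ppages; refcounts: pp0:1 pp1:2 pp2:2 pp3:1
Op 3: read(P1, v0) -> 19. No state change.
Op 4: write(P0, v0, 121). refcount(pp3)=1 -> write in place. 4 ppages; refcounts: pp0:1 pp1:2 pp2:2 pp3:1
Op 5: write(P1, v0, 103). refcount(pp0)=1 -> write in place. 4 ppages; refcounts: pp0:1 pp1:2 pp2:2 pp3:1

Answer: 1 2 2 1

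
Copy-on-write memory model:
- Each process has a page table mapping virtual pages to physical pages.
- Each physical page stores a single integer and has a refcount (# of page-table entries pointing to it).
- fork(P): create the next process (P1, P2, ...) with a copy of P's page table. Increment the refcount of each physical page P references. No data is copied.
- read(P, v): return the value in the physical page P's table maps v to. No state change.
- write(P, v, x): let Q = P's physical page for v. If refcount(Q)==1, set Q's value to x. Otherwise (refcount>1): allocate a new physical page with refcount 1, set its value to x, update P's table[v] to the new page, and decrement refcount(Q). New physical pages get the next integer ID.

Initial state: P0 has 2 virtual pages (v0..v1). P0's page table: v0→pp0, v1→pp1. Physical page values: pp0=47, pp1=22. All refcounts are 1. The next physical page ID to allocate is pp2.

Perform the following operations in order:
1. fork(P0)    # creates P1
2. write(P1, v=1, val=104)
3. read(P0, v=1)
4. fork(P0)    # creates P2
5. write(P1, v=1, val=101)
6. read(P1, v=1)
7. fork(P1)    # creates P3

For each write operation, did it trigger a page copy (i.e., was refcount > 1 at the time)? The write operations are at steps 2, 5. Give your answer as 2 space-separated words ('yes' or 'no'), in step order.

Op 1: fork(P0) -> P1. 2 ppages; refcounts: pp0:2 pp1:2
Op 2: write(P1, v1, 104). refcount(pp1)=2>1 -> COPY to pp2. 3 ppages; refcounts: pp0:2 pp1:1 pp2:1
Op 3: read(P0, v1) -> 22. No state change.
Op 4: fork(P0) -> P2. 3 ppages; refcounts: pp0:3 pp1:2 pp2:1
Op 5: write(P1, v1, 101). refcount(pp2)=1 -> write in place. 3 ppages; refcounts: pp0:3 pp1:2 pp2:1
Op 6: read(P1, v1) -> 101. No state change.
Op 7: fork(P1) -> P3. 3 ppages; refcounts: pp0:4 pp1:2 pp2:2

yes no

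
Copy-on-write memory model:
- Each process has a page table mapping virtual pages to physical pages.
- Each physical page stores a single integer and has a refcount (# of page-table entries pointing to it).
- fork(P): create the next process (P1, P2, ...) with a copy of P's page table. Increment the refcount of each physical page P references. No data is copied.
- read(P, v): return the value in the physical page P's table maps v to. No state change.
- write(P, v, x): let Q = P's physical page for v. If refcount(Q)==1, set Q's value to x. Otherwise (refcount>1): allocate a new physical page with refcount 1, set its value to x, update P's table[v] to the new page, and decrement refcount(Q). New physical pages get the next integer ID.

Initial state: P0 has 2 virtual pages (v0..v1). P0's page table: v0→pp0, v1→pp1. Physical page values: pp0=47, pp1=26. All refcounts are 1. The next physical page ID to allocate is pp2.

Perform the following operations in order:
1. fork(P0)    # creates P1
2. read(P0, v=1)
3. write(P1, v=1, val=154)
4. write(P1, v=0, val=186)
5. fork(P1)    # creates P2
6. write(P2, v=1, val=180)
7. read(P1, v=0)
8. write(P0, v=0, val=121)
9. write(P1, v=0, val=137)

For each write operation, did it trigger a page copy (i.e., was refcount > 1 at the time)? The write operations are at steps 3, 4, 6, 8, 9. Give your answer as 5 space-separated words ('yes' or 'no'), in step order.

Op 1: fork(P0) -> P1. 2 ppages; refcounts: pp0:2 pp1:2
Op 2: read(P0, v1) -> 26. No state change.
Op 3: write(P1, v1, 154). refcount(pp1)=2>1 -> COPY to pp2. 3 ppages; refcounts: pp0:2 pp1:1 pp2:1
Op 4: write(P1, v0, 186). refcount(pp0)=2>1 -> COPY to pp3. 4 ppages; refcounts: pp0:1 pp1:1 pp2:1 pp3:1
Op 5: fork(P1) -> P2. 4 ppages; refcounts: pp0:1 pp1:1 pp2:2 pp3:2
Op 6: write(P2, v1, 180). refcount(pp2)=2>1 -> COPY to pp4. 5 ppages; refcounts: pp0:1 pp1:1 pp2:1 pp3:2 pp4:1
Op 7: read(P1, v0) -> 186. No state change.
Op 8: write(P0, v0, 121). refcount(pp0)=1 -> write in place. 5 ppages; refcounts: pp0:1 pp1:1 pp2:1 pp3:2 pp4:1
Op 9: write(P1, v0, 137). refcount(pp3)=2>1 -> COPY to pp5. 6 ppages; refcounts: pp0:1 pp1:1 pp2:1 pp3:1 pp4:1 pp5:1

yes yes yes no yes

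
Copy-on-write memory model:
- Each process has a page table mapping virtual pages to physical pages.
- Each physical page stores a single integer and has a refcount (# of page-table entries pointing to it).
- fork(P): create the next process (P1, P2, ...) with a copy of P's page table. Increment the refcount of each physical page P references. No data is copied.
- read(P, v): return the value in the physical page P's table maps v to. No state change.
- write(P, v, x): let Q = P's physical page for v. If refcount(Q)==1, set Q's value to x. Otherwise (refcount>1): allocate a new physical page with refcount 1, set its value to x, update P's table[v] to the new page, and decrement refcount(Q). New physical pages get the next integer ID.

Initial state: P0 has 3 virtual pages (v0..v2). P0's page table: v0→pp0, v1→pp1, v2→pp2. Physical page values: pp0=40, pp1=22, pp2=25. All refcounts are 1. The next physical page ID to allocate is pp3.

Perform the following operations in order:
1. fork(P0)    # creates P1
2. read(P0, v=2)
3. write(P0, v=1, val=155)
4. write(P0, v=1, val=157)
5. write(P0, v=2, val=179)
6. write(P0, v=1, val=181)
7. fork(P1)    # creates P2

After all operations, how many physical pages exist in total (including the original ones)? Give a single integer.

Answer: 5

Derivation:
Op 1: fork(P0) -> P1. 3 ppages; refcounts: pp0:2 pp1:2 pp2:2
Op 2: read(P0, v2) -> 25. No state change.
Op 3: write(P0, v1, 155). refcount(pp1)=2>1 -> COPY to pp3. 4 ppages; refcounts: pp0:2 pp1:1 pp2:2 pp3:1
Op 4: write(P0, v1, 157). refcount(pp3)=1 -> write in place. 4 ppages; refcounts: pp0:2 pp1:1 pp2:2 pp3:1
Op 5: write(P0, v2, 179). refcount(pp2)=2>1 -> COPY to pp4. 5 ppages; refcounts: pp0:2 pp1:1 pp2:1 pp3:1 pp4:1
Op 6: write(P0, v1, 181). refcount(pp3)=1 -> write in place. 5 ppages; refcounts: pp0:2 pp1:1 pp2:1 pp3:1 pp4:1
Op 7: fork(P1) -> P2. 5 ppages; refcounts: pp0:3 pp1:2 pp2:2 pp3:1 pp4:1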